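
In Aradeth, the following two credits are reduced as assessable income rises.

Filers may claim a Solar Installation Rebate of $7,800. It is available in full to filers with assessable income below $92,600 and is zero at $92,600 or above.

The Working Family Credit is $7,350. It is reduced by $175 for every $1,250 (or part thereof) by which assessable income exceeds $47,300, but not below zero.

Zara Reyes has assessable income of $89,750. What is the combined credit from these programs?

Solar Installation Rebate: $89,750 is below the $92,600 cutoff, so the full $7,800 applies.
Working Family Credit: income exceeds $47,300 by $42,450, which is 34 full-or-partial $1,250 increments; reduction = 34 × $175 = $5,950, leaving $1,400.
Total: $7,800 + $1,400 = $9,200.

$9,200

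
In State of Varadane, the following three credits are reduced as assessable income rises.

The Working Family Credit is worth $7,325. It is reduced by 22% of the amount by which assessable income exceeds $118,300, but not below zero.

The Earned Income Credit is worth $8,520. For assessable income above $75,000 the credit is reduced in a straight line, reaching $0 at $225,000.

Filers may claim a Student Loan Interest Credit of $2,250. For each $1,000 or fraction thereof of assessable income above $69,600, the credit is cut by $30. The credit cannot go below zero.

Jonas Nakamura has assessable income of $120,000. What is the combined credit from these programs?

$13,635

Working Family Credit: 22% of the $1,700 excess over $118,300 is $374; credit = $7,325 − $374 = $6,951.
Earned Income Credit: $120,000 is $45,000 into a $150,000 phase-out range, leaving 105,000/150,000 of the credit: $8,520 × 105,000/150,000 = $5,964.
Student Loan Interest Credit: income exceeds $69,600 by $50,400, which is 51 full-or-partial $1,000 increments; reduction = 51 × $30 = $1,530, leaving $720.
Total: $6,951 + $5,964 + $720 = $13,635.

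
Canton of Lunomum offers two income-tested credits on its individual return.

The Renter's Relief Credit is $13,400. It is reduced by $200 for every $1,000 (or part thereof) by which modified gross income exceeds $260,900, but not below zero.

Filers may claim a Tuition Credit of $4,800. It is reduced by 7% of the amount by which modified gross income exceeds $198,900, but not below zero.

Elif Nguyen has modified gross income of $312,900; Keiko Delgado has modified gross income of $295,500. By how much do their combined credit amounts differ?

Elif ($312,900): Renter's Relief Credit: income exceeds $260,900 by $52,000, which is 52 full-or-partial $1,000 increments; reduction = 52 × $200 = $10,400, leaving $3,000. Tuition Credit: 7% of the $114,000 excess over $198,900 is $7,980 ≥ base, so the credit is $0. total $3,000 + $0 = $3,000
Keiko ($295,500): Renter's Relief Credit: income exceeds $260,900 by $34,600, which is 35 full-or-partial $1,000 increments; reduction = 35 × $200 = $7,000, leaving $6,400. Tuition Credit: 7% of the $96,600 excess over $198,900 is $6,762 ≥ base, so the credit is $0. total $6,400 + $0 = $6,400
Difference: |$3,000 − $6,400| = $3,400.

$3,400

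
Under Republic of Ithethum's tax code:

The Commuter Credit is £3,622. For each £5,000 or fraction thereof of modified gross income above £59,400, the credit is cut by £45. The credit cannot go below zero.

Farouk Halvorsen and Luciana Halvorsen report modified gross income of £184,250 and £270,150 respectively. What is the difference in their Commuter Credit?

£810

Farouk (£184,250): Commuter Credit: income exceeds £59,400 by £124,850, which is 25 full-or-partial £5,000 increments; reduction = 25 × £45 = £1,125, leaving £2,497.
Luciana (£270,150): Commuter Credit: income exceeds £59,400 by £210,750, which is 43 full-or-partial £5,000 increments; reduction = 43 × £45 = £1,935, leaving £1,687.
Difference: |£2,497 − £1,687| = £810.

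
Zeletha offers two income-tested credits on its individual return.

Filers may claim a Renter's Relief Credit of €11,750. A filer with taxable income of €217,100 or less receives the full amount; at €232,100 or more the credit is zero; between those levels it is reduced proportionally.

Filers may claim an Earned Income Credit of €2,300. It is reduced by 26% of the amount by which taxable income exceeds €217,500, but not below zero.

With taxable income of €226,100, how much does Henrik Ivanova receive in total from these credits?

Renter's Relief Credit: €226,100 is €9,000 into a €15,000 phase-out range, leaving 6,000/15,000 of the credit: €11,750 × 6,000/15,000 = €4,700.
Earned Income Credit: 26% of the €8,600 excess over €217,500 is €2,236; credit = €2,300 − €2,236 = €64.
Total: €4,700 + €64 = €4,764.

€4,764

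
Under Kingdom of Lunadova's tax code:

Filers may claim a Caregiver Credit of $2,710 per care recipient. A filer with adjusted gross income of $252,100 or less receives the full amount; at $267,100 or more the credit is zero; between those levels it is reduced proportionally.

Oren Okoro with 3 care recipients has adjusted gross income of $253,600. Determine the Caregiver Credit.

Caregiver Credit: base = 3 × $2,710 = $8,130. $253,600 is $1,500 into a $15,000 phase-out range, leaving 13,500/15,000 of the credit: $8,130 × 13,500/15,000 = $7,317.

$7,317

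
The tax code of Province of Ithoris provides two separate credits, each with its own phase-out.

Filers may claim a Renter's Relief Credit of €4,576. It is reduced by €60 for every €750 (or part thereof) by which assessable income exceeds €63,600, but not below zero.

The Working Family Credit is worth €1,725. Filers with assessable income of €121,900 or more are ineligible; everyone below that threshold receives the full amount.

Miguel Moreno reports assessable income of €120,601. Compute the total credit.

Renter's Relief Credit: income exceeds €63,600 by €57,001 → 77 increments × €60 = €4,620 ≥ base, so the credit is €0.
Working Family Credit: €120,601 is below the €121,900 cutoff, so the full €1,725 applies.
Total: €0 + €1,725 = €1,725.

€1,725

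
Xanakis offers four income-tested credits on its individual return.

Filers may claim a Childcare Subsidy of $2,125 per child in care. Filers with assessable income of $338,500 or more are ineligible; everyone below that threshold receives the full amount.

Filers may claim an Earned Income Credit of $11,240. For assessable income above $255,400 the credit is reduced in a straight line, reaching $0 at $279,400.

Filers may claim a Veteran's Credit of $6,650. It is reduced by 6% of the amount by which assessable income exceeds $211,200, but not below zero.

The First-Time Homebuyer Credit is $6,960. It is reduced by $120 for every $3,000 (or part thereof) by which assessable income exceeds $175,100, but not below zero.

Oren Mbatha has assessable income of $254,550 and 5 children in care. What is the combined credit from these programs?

Childcare Subsidy: base = 5 × $2,125 = $10,625. $254,550 is below the $338,500 cutoff, so the full $10,625 applies.
Earned Income Credit: $254,550 is at or below the $255,400 threshold, so the full $11,240 applies.
Veteran's Credit: 6% of the $43,350 excess over $211,200 is $2,601; credit = $6,650 − $2,601 = $4,049.
First-Time Homebuyer Credit: income exceeds $175,100 by $79,450, which is 27 full-or-partial $3,000 increments; reduction = 27 × $120 = $3,240, leaving $3,720.
Total: $10,625 + $11,240 + $4,049 + $3,720 = $29,634.

$29,634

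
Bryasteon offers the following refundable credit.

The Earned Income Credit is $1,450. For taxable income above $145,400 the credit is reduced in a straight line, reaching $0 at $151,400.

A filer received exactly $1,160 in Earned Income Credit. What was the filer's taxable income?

$146,600

$1,160 is 1,160/1,450 of the full $1,450, so 290/1,450 of the $6,000 range has been used: income = $145,400 + $6,000 × 290/1,450 = $146,600.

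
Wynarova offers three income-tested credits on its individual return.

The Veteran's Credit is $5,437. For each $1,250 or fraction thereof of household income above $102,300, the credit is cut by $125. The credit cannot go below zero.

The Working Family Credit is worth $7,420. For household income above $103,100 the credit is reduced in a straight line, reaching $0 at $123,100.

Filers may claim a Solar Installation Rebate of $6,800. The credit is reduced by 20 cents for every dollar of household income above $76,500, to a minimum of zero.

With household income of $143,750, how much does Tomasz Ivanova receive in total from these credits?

Veteran's Credit: income exceeds $102,300 by $41,450, which is 34 full-or-partial $1,250 increments; reduction = 34 × $125 = $4,250, leaving $1,187.
Working Family Credit: $143,750 is at or above $123,100, so the credit is $0.
Solar Installation Rebate: 20% of the $67,250 excess over $76,500 is $13,450 ≥ base, so the credit is $0.
Total: $1,187 + $0 + $0 = $1,187.

$1,187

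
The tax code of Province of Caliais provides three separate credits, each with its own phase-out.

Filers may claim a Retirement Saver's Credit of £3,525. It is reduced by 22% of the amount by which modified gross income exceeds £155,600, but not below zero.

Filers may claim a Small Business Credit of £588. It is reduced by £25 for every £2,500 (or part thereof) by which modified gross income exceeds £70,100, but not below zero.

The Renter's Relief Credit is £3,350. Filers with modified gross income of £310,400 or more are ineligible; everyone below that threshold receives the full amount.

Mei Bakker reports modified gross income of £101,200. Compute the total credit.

£7,138

Retirement Saver's Credit: £101,200 is at or below the £155,600 threshold, so the full £3,525 applies.
Small Business Credit: income exceeds £70,100 by £31,100, which is 13 full-or-partial £2,500 increments; reduction = 13 × £25 = £325, leaving £263.
Renter's Relief Credit: £101,200 is below the £310,400 cutoff, so the full £3,350 applies.
Total: £3,525 + £263 + £3,350 = £7,138.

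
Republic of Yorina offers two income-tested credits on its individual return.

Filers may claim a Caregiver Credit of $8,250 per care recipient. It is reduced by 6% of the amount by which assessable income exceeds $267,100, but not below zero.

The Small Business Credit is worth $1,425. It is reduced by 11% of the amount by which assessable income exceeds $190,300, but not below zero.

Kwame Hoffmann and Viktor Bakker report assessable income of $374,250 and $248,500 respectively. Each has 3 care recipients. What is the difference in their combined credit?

$6,429

Kwame ($374,250): Caregiver Credit: base = 3 × $8,250 = $24,750. 6% of the $107,150 excess over $267,100 is $6,429; credit = $24,750 − $6,429 = $18,321. Small Business Credit: 11% of the $183,950 excess over $190,300 is $20,234.50 ≥ base, so the credit is $0. total $18,321 + $0 = $18,321
Viktor ($248,500): Caregiver Credit: base = 3 × $8,250 = $24,750. $248,500 is at or below the $267,100 threshold, so the full $24,750 applies. Small Business Credit: 11% of the $58,200 excess over $190,300 is $6,402 ≥ base, so the credit is $0. total $24,750 + $0 = $24,750
Difference: |$18,321 − $24,750| = $6,429.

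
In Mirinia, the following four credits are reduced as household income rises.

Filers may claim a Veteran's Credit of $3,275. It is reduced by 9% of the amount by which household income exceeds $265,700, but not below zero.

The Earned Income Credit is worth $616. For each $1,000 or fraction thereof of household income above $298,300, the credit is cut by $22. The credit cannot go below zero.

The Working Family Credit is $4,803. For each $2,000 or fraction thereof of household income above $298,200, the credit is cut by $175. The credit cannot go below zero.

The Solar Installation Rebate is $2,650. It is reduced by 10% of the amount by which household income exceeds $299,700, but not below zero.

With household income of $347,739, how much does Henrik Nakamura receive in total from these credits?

$428

Veteran's Credit: 9% of the $82,039 excess over $265,700 is $7,383.51 ≥ base, so the credit is $0.
Earned Income Credit: income exceeds $298,300 by $49,439 → 50 increments × $22 = $1,100 ≥ base, so the credit is $0.
Working Family Credit: income exceeds $298,200 by $49,539, which is 25 full-or-partial $2,000 increments; reduction = 25 × $175 = $4,375, leaving $428.
Solar Installation Rebate: 10% of the $48,039 excess over $299,700 is $4,803.90 ≥ base, so the credit is $0.
Total: $0 + $0 + $428 + $0 = $428.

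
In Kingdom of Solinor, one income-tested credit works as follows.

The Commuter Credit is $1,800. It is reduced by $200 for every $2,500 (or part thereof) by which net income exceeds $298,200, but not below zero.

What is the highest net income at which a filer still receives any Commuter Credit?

$318,200

After 8 increments the reduction is 8 × $200 = $1,600, leaving $200; one more increment wipes it out. Increment 8 ends at excess 8 × $2,500 = $20,000, so the highest qualifying income is $298,200 + $20,000 = $318,200.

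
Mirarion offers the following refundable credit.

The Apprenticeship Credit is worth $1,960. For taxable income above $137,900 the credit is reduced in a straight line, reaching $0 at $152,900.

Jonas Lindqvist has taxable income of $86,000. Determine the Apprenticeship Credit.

Apprenticeship Credit: $86,000 is at or below the $137,900 threshold, so the full $1,960 applies.

$1,960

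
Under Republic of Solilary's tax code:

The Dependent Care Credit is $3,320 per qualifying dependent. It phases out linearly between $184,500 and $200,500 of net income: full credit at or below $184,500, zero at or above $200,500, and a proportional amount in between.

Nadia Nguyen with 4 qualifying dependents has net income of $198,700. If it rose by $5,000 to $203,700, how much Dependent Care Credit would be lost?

At $198,700 — base = 4 × $3,320 = $13,280. $198,700 is $14,200 into a $16,000 phase-out range, leaving 1,800/16,000 of the credit: $13,280 × 1,800/16,000 = $1,494.
At $203,700 — base = 4 × $3,320 = $13,280. $203,700 is at or above $200,500, so the credit is $0.
Lost: $1,494 − $0 = $1,494.

$1,494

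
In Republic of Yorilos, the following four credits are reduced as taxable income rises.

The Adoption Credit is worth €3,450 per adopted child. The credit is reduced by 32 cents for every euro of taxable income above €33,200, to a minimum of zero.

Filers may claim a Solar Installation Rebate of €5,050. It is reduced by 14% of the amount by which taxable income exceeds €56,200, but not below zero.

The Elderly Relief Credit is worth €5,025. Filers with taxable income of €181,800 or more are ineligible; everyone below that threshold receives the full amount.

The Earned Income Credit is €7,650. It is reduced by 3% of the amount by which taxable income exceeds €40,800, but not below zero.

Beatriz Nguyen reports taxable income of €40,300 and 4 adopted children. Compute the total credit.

Adoption Credit: base = 4 × €3,450 = €13,800. 32% of the €7,100 excess over €33,200 is €2,272; credit = €13,800 − €2,272 = €11,528.
Solar Installation Rebate: €40,300 is at or below the €56,200 threshold, so the full €5,050 applies.
Elderly Relief Credit: €40,300 is below the €181,800 cutoff, so the full €5,025 applies.
Earned Income Credit: €40,300 is at or below the €40,800 threshold, so the full €7,650 applies.
Total: €11,528 + €5,050 + €5,025 + €7,650 = €29,253.

€29,253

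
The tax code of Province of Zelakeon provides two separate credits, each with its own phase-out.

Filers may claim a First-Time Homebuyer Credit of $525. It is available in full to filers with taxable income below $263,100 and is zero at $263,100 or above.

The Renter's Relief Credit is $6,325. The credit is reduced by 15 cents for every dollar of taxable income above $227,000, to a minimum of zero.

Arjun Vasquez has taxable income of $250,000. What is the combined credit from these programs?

First-Time Homebuyer Credit: $250,000 is below the $263,100 cutoff, so the full $525 applies.
Renter's Relief Credit: 15% of the $23,000 excess over $227,000 is $3,450; credit = $6,325 − $3,450 = $2,875.
Total: $525 + $2,875 = $3,400.

$3,400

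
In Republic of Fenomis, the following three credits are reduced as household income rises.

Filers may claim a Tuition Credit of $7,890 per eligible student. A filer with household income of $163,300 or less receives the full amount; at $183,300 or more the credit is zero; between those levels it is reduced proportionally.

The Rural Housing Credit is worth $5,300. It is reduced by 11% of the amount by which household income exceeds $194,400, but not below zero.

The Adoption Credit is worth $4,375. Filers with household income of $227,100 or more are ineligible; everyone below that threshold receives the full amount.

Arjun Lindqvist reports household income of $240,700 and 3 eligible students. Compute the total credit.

Tuition Credit: base = 3 × $7,890 = $23,670. $240,700 is at or above $183,300, so the credit is $0.
Rural Housing Credit: 11% of the $46,300 excess over $194,400 is $5,093; credit = $5,300 − $5,093 = $207.
Adoption Credit: $240,700 meets or exceeds the $227,100 cutoff, so the credit is $0.
Total: $0 + $207 + $0 = $207.

$207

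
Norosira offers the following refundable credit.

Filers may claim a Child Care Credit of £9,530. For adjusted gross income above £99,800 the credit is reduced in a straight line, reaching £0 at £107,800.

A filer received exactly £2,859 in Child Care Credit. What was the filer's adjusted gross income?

£105,400

£2,859 is 2,859/9,530 of the full £9,530, so 6,671/9,530 of the £8,000 range has been used: income = £99,800 + £8,000 × 6,671/9,530 = £105,400.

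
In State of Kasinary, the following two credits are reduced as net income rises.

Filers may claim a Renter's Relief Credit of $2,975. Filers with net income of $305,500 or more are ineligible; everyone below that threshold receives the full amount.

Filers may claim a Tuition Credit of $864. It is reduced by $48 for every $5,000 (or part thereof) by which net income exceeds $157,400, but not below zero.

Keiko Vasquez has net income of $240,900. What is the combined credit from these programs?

Renter's Relief Credit: $240,900 is below the $305,500 cutoff, so the full $2,975 applies.
Tuition Credit: income exceeds $157,400 by $83,500, which is 17 full-or-partial $5,000 increments; reduction = 17 × $48 = $816, leaving $48.
Total: $2,975 + $48 = $3,023.

$3,023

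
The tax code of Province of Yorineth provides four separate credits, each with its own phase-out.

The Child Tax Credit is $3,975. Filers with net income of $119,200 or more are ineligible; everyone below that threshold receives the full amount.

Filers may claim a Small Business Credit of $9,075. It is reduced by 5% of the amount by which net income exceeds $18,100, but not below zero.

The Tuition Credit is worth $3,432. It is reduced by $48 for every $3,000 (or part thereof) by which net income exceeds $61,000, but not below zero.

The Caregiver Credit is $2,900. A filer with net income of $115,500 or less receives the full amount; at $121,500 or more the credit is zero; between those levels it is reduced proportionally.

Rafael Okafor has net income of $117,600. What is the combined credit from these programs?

Child Tax Credit: $117,600 is below the $119,200 cutoff, so the full $3,975 applies.
Small Business Credit: 5% of the $99,500 excess over $18,100 is $4,975; credit = $9,075 − $4,975 = $4,100.
Tuition Credit: income exceeds $61,000 by $56,600, which is 19 full-or-partial $3,000 increments; reduction = 19 × $48 = $912, leaving $2,520.
Caregiver Credit: $117,600 is $2,100 into a $6,000 phase-out range, leaving 3,900/6,000 of the credit: $2,900 × 3,900/6,000 = $1,885.
Total: $3,975 + $4,100 + $2,520 + $1,885 = $12,480.

$12,480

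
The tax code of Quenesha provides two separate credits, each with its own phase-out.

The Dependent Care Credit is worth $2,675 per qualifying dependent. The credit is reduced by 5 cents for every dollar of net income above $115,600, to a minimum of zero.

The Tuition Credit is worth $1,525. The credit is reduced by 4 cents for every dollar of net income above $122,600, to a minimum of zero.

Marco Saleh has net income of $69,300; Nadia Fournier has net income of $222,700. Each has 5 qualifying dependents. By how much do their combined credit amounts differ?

Marco ($69,300): Dependent Care Credit: base = 5 × $2,675 = $13,375. $69,300 is at or below the $115,600 threshold, so the full $13,375 applies. Tuition Credit: $69,300 is at or below the $122,600 threshold, so the full $1,525 applies. total $13,375 + $1,525 = $14,900
Nadia ($222,700): Dependent Care Credit: base = 5 × $2,675 = $13,375. 5% of the $107,100 excess over $115,600 is $5,355; credit = $13,375 − $5,355 = $8,020. Tuition Credit: 4% of the $100,100 excess over $122,600 is $4,004 ≥ base, so the credit is $0. total $8,020 + $0 = $8,020
Difference: |$14,900 − $8,020| = $6,880.

$6,880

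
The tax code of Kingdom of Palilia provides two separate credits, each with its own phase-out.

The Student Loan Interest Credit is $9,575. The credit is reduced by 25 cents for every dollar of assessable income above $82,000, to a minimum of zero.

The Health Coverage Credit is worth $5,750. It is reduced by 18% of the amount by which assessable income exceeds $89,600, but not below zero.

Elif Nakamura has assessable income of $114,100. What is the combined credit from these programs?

$2,890

Student Loan Interest Credit: 25% of the $32,100 excess over $82,000 is $8,025; credit = $9,575 − $8,025 = $1,550.
Health Coverage Credit: 18% of the $24,500 excess over $89,600 is $4,410; credit = $5,750 − $4,410 = $1,340.
Total: $1,550 + $1,340 = $2,890.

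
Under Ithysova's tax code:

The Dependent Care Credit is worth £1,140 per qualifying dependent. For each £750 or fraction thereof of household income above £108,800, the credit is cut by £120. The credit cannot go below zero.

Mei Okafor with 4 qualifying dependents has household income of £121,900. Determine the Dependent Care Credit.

£2,400

Dependent Care Credit: base = 4 × £1,140 = £4,560. income exceeds £108,800 by £13,100, which is 18 full-or-partial £750 increments; reduction = 18 × £120 = £2,160, leaving £2,400.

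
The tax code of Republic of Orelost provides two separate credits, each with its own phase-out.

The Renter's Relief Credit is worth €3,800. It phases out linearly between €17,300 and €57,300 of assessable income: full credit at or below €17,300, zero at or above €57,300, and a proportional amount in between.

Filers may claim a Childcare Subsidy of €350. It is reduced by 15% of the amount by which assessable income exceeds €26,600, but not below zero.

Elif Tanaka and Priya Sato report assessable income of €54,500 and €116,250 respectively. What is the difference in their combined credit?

€266

Elif (€54,500): Renter's Relief Credit: €54,500 is €37,200 into a €40,000 phase-out range, leaving 2,800/40,000 of the credit: €3,800 × 2,800/40,000 = €266. Childcare Subsidy: 15% of the €27,900 excess over €26,600 is €4,185 ≥ base, so the credit is €0. total €266 + €0 = €266
Priya (€116,250): Renter's Relief Credit: €116,250 is at or above €57,300, so the credit is €0. Childcare Subsidy: 15% of the €89,650 excess over €26,600 is €13,447.50 ≥ base, so the credit is €0. total €0 + €0 = €0
Difference: |€266 − €0| = €266.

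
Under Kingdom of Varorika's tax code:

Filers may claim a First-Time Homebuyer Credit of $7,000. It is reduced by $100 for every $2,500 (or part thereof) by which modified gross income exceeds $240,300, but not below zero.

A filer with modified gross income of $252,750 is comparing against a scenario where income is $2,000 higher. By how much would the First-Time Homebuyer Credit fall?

$100

At $252,750 — income exceeds $240,300 by $12,450, which is 5 full-or-partial $2,500 increments; reduction = 5 × $100 = $500, leaving $6,500.
At $254,750 — income exceeds $240,300 by $14,450, which is 6 full-or-partial $2,500 increments; reduction = 6 × $100 = $600, leaving $6,400.
Lost: $6,500 − $6,400 = $100.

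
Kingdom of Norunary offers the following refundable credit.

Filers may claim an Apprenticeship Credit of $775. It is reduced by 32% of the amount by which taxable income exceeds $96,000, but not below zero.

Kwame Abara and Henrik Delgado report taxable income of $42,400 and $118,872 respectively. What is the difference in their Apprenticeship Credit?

$775

Kwame ($42,400): Apprenticeship Credit: $42,400 is at or below the $96,000 threshold, so the full $775 applies.
Henrik ($118,872): Apprenticeship Credit: 32% of the $22,872 excess over $96,000 is $7,319.04 ≥ base, so the credit is $0.
Difference: |$775 − $0| = $775.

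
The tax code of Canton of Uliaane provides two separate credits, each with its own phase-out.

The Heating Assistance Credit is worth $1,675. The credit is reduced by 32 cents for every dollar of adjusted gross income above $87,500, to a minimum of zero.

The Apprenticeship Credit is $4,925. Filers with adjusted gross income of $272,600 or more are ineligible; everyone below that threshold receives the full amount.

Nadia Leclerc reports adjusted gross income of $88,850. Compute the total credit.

$6,168

Heating Assistance Credit: 32% of the $1,350 excess over $87,500 is $432; credit = $1,675 − $432 = $1,243.
Apprenticeship Credit: $88,850 is below the $272,600 cutoff, so the full $4,925 applies.
Total: $1,243 + $4,925 = $6,168.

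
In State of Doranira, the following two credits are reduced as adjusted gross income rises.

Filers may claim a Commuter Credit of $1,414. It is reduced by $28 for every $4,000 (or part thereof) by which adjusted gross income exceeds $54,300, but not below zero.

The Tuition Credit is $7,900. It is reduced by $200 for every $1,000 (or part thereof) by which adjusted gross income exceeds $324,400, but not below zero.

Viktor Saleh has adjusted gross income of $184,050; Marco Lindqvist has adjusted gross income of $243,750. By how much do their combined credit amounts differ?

$420

Viktor ($184,050): Commuter Credit: income exceeds $54,300 by $129,750, which is 33 full-or-partial $4,000 increments; reduction = 33 × $28 = $924, leaving $490. Tuition Credit: $184,050 is at or below the $324,400 threshold, so the full $7,900 applies. total $490 + $7,900 = $8,390
Marco ($243,750): Commuter Credit: income exceeds $54,300 by $189,450, which is 48 full-or-partial $4,000 increments; reduction = 48 × $28 = $1,344, leaving $70. Tuition Credit: $243,750 is at or below the $324,400 threshold, so the full $7,900 applies. total $70 + $7,900 = $7,970
Difference: |$8,390 − $7,970| = $420.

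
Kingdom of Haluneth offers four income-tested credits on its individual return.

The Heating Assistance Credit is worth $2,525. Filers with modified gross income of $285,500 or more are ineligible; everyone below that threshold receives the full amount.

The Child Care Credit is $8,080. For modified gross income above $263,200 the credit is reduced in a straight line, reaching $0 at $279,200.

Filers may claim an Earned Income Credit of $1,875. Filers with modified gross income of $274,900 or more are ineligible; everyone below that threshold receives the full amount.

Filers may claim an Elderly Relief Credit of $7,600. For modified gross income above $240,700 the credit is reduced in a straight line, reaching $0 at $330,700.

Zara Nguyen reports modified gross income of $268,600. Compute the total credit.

Heating Assistance Credit: $268,600 is below the $285,500 cutoff, so the full $2,525 applies.
Child Care Credit: $268,600 is $5,400 into a $16,000 phase-out range, leaving 10,600/16,000 of the credit: $8,080 × 10,600/16,000 = $5,353.
Earned Income Credit: $268,600 is below the $274,900 cutoff, so the full $1,875 applies.
Elderly Relief Credit: $268,600 is $27,900 into a $90,000 phase-out range, leaving 62,100/90,000 of the credit: $7,600 × 62,100/90,000 = $5,244.
Total: $2,525 + $5,353 + $1,875 + $5,244 = $14,997.

$14,997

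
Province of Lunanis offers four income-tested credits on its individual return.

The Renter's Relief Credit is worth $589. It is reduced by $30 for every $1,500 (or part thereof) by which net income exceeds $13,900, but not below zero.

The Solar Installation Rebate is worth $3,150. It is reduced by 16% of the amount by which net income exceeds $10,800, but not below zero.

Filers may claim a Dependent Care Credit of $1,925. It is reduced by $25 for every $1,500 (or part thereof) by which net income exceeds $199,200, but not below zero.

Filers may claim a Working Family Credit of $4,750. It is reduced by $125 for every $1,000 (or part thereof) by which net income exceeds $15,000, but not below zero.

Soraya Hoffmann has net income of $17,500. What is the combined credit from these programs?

Renter's Relief Credit: income exceeds $13,900 by $3,600, which is 3 full-or-partial $1,500 increments; reduction = 3 × $30 = $90, leaving $499.
Solar Installation Rebate: 16% of the $6,700 excess over $10,800 is $1,072; credit = $3,150 − $1,072 = $2,078.
Dependent Care Credit: $17,500 is at or below the $199,200 threshold, so the full $1,925 applies.
Working Family Credit: income exceeds $15,000 by $2,500, which is 3 full-or-partial $1,000 increments; reduction = 3 × $125 = $375, leaving $4,375.
Total: $499 + $2,078 + $1,925 + $4,375 = $8,877.

$8,877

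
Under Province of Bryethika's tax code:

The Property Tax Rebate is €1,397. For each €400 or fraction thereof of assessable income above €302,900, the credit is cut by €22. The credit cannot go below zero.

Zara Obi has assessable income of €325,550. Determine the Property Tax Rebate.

€143

Property Tax Rebate: income exceeds €302,900 by €22,650, which is 57 full-or-partial €400 increments; reduction = 57 × €22 = €1,254, leaving €143.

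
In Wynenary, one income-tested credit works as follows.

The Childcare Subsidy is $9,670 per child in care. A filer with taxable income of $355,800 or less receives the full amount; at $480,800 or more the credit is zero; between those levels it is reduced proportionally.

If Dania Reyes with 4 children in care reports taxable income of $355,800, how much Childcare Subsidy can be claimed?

Childcare Subsidy: base = 4 × $9,670 = $38,680. $355,800 is at or below the $355,800 threshold, so the full $38,680 applies.

$38,680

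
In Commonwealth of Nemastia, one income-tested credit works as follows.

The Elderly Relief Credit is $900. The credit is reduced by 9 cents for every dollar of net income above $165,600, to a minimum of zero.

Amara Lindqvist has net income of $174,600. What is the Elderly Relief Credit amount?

Elderly Relief Credit: 9% of the $9,000 excess over $165,600 is $810; credit = $900 − $810 = $90.

$90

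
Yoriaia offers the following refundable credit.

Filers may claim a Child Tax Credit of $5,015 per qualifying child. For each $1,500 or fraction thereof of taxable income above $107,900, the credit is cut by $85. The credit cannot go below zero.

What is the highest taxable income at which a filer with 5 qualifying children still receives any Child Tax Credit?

$548,900

Full credit = 5 × $5,015 = $25,075.
After 294 increments the reduction is 294 × $85 = $24,990, leaving $85; one more increment wipes it out. Increment 294 ends at excess 294 × $1,500 = $441,000, so the highest qualifying income is $107,900 + $441,000 = $548,900.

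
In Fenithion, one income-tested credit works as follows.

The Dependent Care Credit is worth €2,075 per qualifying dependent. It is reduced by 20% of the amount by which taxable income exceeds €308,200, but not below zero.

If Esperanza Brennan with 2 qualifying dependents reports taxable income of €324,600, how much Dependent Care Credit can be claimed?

€870

Dependent Care Credit: base = 2 × €2,075 = €4,150. 20% of the €16,400 excess over €308,200 is €3,280; credit = €4,150 − €3,280 = €870.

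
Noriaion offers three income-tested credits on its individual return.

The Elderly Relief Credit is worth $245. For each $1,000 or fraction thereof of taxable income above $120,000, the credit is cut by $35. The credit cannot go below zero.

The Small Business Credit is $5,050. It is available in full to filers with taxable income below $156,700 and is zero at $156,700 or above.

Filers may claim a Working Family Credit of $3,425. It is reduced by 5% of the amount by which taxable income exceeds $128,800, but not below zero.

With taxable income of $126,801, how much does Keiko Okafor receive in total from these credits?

$8,475

Elderly Relief Credit: income exceeds $120,000 by $6,801 → 7 increments × $35 = $245 ≥ base, so the credit is $0.
Small Business Credit: $126,801 is below the $156,700 cutoff, so the full $5,050 applies.
Working Family Credit: $126,801 is at or below the $128,800 threshold, so the full $3,425 applies.
Total: $0 + $5,050 + $3,425 = $8,475.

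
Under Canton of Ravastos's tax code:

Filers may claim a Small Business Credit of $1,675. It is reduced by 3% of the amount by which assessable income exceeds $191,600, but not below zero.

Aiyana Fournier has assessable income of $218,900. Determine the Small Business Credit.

$856

Small Business Credit: 3% of the $27,300 excess over $191,600 is $819; credit = $1,675 − $819 = $856.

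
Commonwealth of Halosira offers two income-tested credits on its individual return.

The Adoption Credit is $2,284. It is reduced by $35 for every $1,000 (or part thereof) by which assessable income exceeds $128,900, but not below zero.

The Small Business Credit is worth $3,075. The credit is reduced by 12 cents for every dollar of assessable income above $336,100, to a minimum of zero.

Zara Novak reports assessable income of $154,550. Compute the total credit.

$4,449

Adoption Credit: income exceeds $128,900 by $25,650, which is 26 full-or-partial $1,000 increments; reduction = 26 × $35 = $910, leaving $1,374.
Small Business Credit: $154,550 is at or below the $336,100 threshold, so the full $3,075 applies.
Total: $1,374 + $3,075 = $4,449.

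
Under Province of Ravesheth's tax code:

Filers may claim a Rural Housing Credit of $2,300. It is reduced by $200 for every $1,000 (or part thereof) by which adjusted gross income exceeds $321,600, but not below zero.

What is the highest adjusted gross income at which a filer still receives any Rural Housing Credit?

After 11 increments the reduction is 11 × $200 = $2,200, leaving $100; one more increment wipes it out. Increment 11 ends at excess 11 × $1,000 = $11,000, so the highest qualifying income is $321,600 + $11,000 = $332,600.

$332,600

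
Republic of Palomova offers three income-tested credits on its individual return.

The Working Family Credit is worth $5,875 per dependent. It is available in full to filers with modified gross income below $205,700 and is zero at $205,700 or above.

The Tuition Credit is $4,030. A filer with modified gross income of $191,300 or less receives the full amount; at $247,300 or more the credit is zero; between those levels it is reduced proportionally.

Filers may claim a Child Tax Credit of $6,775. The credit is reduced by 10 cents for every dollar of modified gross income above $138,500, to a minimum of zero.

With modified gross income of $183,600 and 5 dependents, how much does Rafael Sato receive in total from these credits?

Working Family Credit: base = 5 × $5,875 = $29,375. $183,600 is below the $205,700 cutoff, so the full $29,375 applies.
Tuition Credit: $183,600 is at or below the $191,300 threshold, so the full $4,030 applies.
Child Tax Credit: 10% of the $45,100 excess over $138,500 is $4,510; credit = $6,775 − $4,510 = $2,265.
Total: $29,375 + $4,030 + $2,265 = $35,670.

$35,670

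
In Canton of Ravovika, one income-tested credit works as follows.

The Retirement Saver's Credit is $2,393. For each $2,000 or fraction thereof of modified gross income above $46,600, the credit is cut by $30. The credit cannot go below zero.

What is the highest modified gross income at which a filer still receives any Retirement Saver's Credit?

After 79 increments the reduction is 79 × $30 = $2,370, leaving $23; one more increment wipes it out. Increment 79 ends at excess 79 × $2,000 = $158,000, so the highest qualifying income is $46,600 + $158,000 = $204,600.

$204,600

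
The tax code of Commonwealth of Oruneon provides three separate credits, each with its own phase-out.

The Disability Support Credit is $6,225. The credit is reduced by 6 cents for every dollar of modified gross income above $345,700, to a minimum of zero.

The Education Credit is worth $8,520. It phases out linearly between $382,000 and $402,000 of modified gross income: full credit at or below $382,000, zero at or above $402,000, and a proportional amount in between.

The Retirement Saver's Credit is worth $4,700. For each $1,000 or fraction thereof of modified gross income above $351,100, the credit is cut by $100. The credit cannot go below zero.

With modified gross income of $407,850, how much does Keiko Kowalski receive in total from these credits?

$2,496

Disability Support Credit: 6% of the $62,150 excess over $345,700 is $3,729; credit = $6,225 − $3,729 = $2,496.
Education Credit: $407,850 is at or above $402,000, so the credit is $0.
Retirement Saver's Credit: income exceeds $351,100 by $56,750 → 57 increments × $100 = $5,700 ≥ base, so the credit is $0.
Total: $2,496 + $0 + $0 = $2,496.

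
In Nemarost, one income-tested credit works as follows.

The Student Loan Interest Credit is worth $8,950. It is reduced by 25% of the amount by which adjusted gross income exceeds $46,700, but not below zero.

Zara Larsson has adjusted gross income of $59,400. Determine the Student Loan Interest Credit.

$5,775

Student Loan Interest Credit: 25% of the $12,700 excess over $46,700 is $3,175; credit = $8,950 − $3,175 = $5,775.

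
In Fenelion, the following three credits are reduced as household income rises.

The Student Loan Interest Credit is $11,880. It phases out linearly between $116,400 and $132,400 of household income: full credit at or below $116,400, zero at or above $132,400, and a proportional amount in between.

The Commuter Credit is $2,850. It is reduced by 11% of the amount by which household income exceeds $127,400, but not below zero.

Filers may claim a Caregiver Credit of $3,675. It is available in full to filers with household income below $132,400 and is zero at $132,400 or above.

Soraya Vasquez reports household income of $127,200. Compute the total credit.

$10,386

Student Loan Interest Credit: $127,200 is $10,800 into a $16,000 phase-out range, leaving 5,200/16,000 of the credit: $11,880 × 5,200/16,000 = $3,861.
Commuter Credit: $127,200 is at or below the $127,400 threshold, so the full $2,850 applies.
Caregiver Credit: $127,200 is below the $132,400 cutoff, so the full $3,675 applies.
Total: $3,861 + $2,850 + $3,675 = $10,386.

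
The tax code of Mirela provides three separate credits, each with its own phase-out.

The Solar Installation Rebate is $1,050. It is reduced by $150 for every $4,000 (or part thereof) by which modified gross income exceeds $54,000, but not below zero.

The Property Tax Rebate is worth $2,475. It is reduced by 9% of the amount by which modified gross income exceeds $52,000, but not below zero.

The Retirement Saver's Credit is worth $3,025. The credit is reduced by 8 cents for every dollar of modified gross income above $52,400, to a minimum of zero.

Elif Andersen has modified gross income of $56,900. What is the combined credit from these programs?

$5,599

Solar Installation Rebate: income exceeds $54,000 by $2,900, which is 1 full-or-partial $4,000 increment; reduction = 1 × $150 = $150, leaving $900.
Property Tax Rebate: 9% of the $4,900 excess over $52,000 is $441; credit = $2,475 − $441 = $2,034.
Retirement Saver's Credit: 8% of the $4,500 excess over $52,400 is $360; credit = $3,025 − $360 = $2,665.
Total: $900 + $2,034 + $2,665 = $5,599.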